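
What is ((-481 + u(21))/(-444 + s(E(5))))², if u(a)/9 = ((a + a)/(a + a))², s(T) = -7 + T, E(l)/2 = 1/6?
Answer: 31329/28561 ≈ 1.0969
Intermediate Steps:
E(l) = ⅓ (E(l) = 2/6 = 2*(⅙) = ⅓)
u(a) = 9 (u(a) = 9*((a + a)/(a + a))² = 9*((2*a)/((2*a)))² = 9*((2*a)*(1/(2*a)))² = 9*1² = 9*1 = 9)
((-481 + u(21))/(-444 + s(E(5))))² = ((-481 + 9)/(-444 + (-7 + ⅓)))² = (-472/(-444 - 20/3))² = (-472/(-1352/3))² = (-472*(-3/1352))² = (177/169)² = 31329/28561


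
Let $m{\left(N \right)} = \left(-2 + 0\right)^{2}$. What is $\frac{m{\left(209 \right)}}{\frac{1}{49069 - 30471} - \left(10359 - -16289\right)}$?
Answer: $- \frac{74392}{495599503} \approx -0.0001501$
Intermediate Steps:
$m{\left(N \right)} = 4$ ($m{\left(N \right)} = \left(-2\right)^{2} = 4$)
$\frac{m{\left(209 \right)}}{\frac{1}{49069 - 30471} - \left(10359 - -16289\right)} = \frac{4}{\frac{1}{49069 - 30471} - \left(10359 - -16289\right)} = \frac{4}{\frac{1}{49069 - 30471} - \left(10359 + 16289\right)} = \frac{4}{\frac{1}{18598} - 26648} = \frac{4}{- \frac{495599503}{18598}} = 4 \left(- \frac{18598}{495599503}\right) = - \frac{74392}{495599503}$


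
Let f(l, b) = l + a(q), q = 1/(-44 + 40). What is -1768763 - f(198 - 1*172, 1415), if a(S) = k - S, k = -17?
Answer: -7075089/4 ≈ -1.7688e+6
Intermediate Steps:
q = -¼ (q = 1/(-4) = -¼ ≈ -0.25000)
a(S) = -17 - S
f(l, b) = -67/4 + l (f(l, b) = l + (-17 - 1*(-¼)) = l + (-17 + ¼) = l - 67/4 = -67/4 + l)
-1768763 - f(198 - 1*172, 1415) = -1768763 - (-67/4 + (198 - 1*172)) = -1768763 - (-67/4 + (198 - 172)) = -1768763 - (-67/4 + 26) = -1768763 - 1*37/4 = -1768763 - 37/4 = -7075089/4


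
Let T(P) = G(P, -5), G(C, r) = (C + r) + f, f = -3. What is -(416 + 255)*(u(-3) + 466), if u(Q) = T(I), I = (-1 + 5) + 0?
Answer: -310002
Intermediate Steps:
I = 4 (I = 4 + 0 = 4)
G(C, r) = -3 + C + r (G(C, r) = (C + r) - 3 = -3 + C + r)
T(P) = -8 + P (T(P) = -3 + P - 5 = -8 + P)
u(Q) = -4 (u(Q) = -8 + 4 = -4)
-(416 + 255)*(u(-3) + 466) = -(416 + 255)*(-4 + 466) = -671*462 = -1*310002 = -310002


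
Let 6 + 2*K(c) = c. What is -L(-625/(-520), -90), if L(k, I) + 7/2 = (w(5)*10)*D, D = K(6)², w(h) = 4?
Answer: 7/2 ≈ 3.5000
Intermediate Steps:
K(c) = -3 + c/2
D = 0 (D = (-3 + (½)*6)² = (-3 + 3)² = 0² = 0)
L(k, I) = -7/2 (L(k, I) = -7/2 + (4*10)*0 = -7/2 + 40*0 = -7/2 + 0 = -7/2)
-L(-625/(-520), -90) = -1*(-7/2) = 7/2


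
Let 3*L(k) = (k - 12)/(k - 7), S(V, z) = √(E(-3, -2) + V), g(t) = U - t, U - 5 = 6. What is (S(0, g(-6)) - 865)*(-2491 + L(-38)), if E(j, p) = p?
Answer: 58168655/27 - 67247*I*√2/27 ≈ 2.1544e+6 - 3522.3*I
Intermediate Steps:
U = 11 (U = 5 + 6 = 11)
g(t) = 11 - t
S(V, z) = √(-2 + V)
L(k) = (-12 + k)/(3*(-7 + k)) (L(k) = ((k - 12)/(k - 7))/3 = ((-12 + k)/(-7 + k))/3 = (-12 + k)/(3*(-7 + k)))
(S(0, g(-6)) - 865)*(-2491 + L(-38)) = (√(-2 + 0) - 865)*(-2491 + (-12 - 38)/(3*(-7 - 38))) = (√(-2) - 865)*(-2491 + (⅓)*(-50)/(-45)) = (I*√2 - 865)*(-2491 + (⅓)*(-1/45)*(-50)) = (-865 + I*√2)*(-2491 + 10/27) = (-865 + I*√2)*(-67247/27) = 58168655/27 - 67247*I*√2/27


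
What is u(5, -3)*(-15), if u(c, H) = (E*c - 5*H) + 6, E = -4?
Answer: -15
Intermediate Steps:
u(c, H) = 6 - 5*H - 4*c (u(c, H) = (-4*c - 5*H) + 6 = (-5*H - 4*c) + 6 = 6 - 5*H - 4*c)
u(5, -3)*(-15) = (6 - 5*(-3) - 4*5)*(-15) = (6 + 15 - 20)*(-15) = 1*(-15) = -15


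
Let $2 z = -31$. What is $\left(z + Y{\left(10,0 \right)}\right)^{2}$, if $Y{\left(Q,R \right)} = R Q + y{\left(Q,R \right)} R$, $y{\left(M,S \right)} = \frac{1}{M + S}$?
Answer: $\frac{961}{4} \approx 240.25$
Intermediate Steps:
$z = - \frac{31}{2}$ ($z = \frac{1}{2} \left(-31\right) = - \frac{31}{2} \approx -15.5$)
$Y{\left(Q,R \right)} = Q R + \frac{R}{Q + R}$ ($Y{\left(Q,R \right)} = R Q + \frac{R}{Q + R} = Q R + \frac{R}{Q + R}$)
$\left(z + Y{\left(10,0 \right)}\right)^{2} = \left(- \frac{31}{2} + \frac{0 \left(1 + 10 \left(10 + 0\right)\right)}{10 + 0}\right)^{2} = \left(- \frac{31}{2} + \frac{0 \left(1 + 10 \cdot 10\right)}{10}\right)^{2} = \left(- \frac{31}{2} + 0 \cdot \frac{1}{10} \left(1 + 100\right)\right)^{2} = \left(- \frac{31}{2} + 0 \cdot \frac{1}{10} \cdot 101\right)^{2} = \left(- \frac{31}{2} + 0\right)^{2} = \left(- \frac{31}{2}\right)^{2} = \frac{961}{4}$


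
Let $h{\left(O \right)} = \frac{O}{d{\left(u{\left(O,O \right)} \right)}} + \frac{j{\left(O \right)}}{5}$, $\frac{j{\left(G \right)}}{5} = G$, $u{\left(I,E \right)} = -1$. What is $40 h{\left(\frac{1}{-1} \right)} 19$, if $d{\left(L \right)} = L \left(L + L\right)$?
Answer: $-1140$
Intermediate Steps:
$j{\left(G \right)} = 5 G$
$d{\left(L \right)} = 2 L^{2}$ ($d{\left(L \right)} = L 2 L = 2 L^{2}$)
$h{\left(O \right)} = \frac{3 O}{2}$ ($h{\left(O \right)} = \frac{O}{2 \left(-1\right)^{2}} + \frac{5 O}{5} = \frac{O}{2 \cdot 1} + 5 O \frac{1}{5} = \frac{O}{2} + O = \frac{3 O}{2}$)
$40 h{\left(\frac{1}{-1} \right)} 19 = 40 \frac{3}{2 \left(-1\right)} 19 = 40 \cdot \frac{3}{2} \left(-1\right) 19 = 40 \left(- \frac{3}{2}\right) 19 = \left(-60\right) 19 = -1140$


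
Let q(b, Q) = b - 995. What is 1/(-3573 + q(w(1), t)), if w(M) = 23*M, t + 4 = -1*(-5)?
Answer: -1/4545 ≈ -0.00022002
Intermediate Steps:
t = 1 (t = -4 - 1*(-5) = -4 + 5 = 1)
q(b, Q) = -995 + b
1/(-3573 + q(w(1), t)) = 1/(-3573 + (-995 + 23*1)) = 1/(-3573 + (-995 + 23)) = 1/(-3573 - 972) = 1/(-4545) = -1/4545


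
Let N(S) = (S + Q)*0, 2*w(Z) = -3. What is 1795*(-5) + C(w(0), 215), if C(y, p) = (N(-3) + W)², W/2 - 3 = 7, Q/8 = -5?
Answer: -8575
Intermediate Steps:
Q = -40 (Q = 8*(-5) = -40)
w(Z) = -3/2 (w(Z) = (½)*(-3) = -3/2)
W = 20 (W = 6 + 2*7 = 6 + 14 = 20)
N(S) = 0 (N(S) = (S - 40)*0 = (-40 + S)*0 = 0)
C(y, p) = 400 (C(y, p) = (0 + 20)² = 20² = 400)
1795*(-5) + C(w(0), 215) = 1795*(-5) + 400 = -8975 + 400 = -8575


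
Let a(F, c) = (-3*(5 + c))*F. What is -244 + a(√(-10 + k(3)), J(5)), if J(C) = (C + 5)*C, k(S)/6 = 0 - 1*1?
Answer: -244 - 660*I ≈ -244.0 - 660.0*I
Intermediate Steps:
k(S) = -6 (k(S) = 6*(0 - 1*1) = 6*(0 - 1) = 6*(-1) = -6)
J(C) = C*(5 + C) (J(C) = (5 + C)*C = C*(5 + C))
a(F, c) = F*(-15 - 3*c) (a(F, c) = (-15 - 3*c)*F = F*(-15 - 3*c))
-244 + a(√(-10 + k(3)), J(5)) = -244 - 3*√(-10 - 6)*(5 + 5*(5 + 5)) = -244 - 3*√(-16)*(5 + 5*10) = -244 - 3*4*I*(5 + 50) = -244 - 3*4*I*55 = -244 - 660*I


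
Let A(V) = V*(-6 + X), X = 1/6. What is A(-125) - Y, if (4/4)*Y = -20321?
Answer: 126301/6 ≈ 21050.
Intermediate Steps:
Y = -20321
X = ⅙ ≈ 0.16667
A(V) = -35*V/6 (A(V) = V*(-6 + ⅙) = V*(-35/6) = -35*V/6)
A(-125) - Y = -35/6*(-125) - 1*(-20321) = 4375/6 + 20321 = 126301/6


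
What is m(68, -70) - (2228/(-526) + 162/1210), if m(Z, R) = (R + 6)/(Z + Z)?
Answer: 9822419/2704955 ≈ 3.6313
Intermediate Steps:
m(Z, R) = (6 + R)/(2*Z) (m(Z, R) = (6 + R)/((2*Z)) = (6 + R)*(1/(2*Z)) = (6 + R)/(2*Z))
m(68, -70) - (2228/(-526) + 162/1210) = (½)*(6 - 70)/68 - (2228/(-526) + 162/1210) = (½)*(1/68)*(-64) - (2228*(-1/526) + 162*(1/1210)) = -8/17 - (-1114/263 + 81/605) = -8/17 - 1*(-652667/159115) = -8/17 + 652667/159115 = 9822419/2704955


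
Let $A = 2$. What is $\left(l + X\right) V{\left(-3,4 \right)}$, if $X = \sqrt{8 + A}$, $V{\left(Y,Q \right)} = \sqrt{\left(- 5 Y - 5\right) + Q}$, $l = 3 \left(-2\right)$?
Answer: $\sqrt{14} \left(-6 + \sqrt{10}\right) \approx -10.618$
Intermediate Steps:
$l = -6$
$V{\left(Y,Q \right)} = \sqrt{-5 + Q - 5 Y}$ ($V{\left(Y,Q \right)} = \sqrt{\left(-5 - 5 Y\right) + Q} = \sqrt{-5 + Q - 5 Y}$)
$X = \sqrt{10}$ ($X = \sqrt{8 + 2} = \sqrt{10} \approx 3.1623$)
$\left(l + X\right) V{\left(-3,4 \right)} = \left(-6 + \sqrt{10}\right) \sqrt{-5 + 4 - -15} = \left(-6 + \sqrt{10}\right) \sqrt{-5 + 4 + 15} = \left(-6 + \sqrt{10}\right) \sqrt{14} = \sqrt{14} \left(-6 + \sqrt{10}\right)$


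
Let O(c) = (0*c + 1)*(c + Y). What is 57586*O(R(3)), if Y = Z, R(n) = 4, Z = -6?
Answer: -115172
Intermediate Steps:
Y = -6
O(c) = -6 + c (O(c) = (0*c + 1)*(c - 6) = (0 + 1)*(-6 + c) = 1*(-6 + c) = -6 + c)
57586*O(R(3)) = 57586*(-6 + 4) = 57586*(-2) = -115172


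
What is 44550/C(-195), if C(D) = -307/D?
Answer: 8687250/307 ≈ 28297.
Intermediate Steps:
44550/C(-195) = 44550/((-307/(-195))) = 44550/((-307*(-1/195))) = 44550/(307/195) = 44550*(195/307) = 8687250/307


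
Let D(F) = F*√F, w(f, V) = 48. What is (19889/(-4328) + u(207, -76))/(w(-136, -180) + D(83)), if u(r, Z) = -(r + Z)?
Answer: 207126/18122959 - 2865243*√83/144983672 ≈ -0.16862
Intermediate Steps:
u(r, Z) = -Z - r (u(r, Z) = -(Z + r) = -Z - r)
D(F) = F^(3/2)
(19889/(-4328) + u(207, -76))/(w(-136, -180) + D(83)) = (19889/(-4328) + (-1*(-76) - 1*207))/(48 + 83^(3/2)) = (19889*(-1/4328) + (76 - 207))/(48 + 83*√83) = (-19889/4328 - 131)/(48 + 83*√83) = -586857/(4328*(48 + 83*√83))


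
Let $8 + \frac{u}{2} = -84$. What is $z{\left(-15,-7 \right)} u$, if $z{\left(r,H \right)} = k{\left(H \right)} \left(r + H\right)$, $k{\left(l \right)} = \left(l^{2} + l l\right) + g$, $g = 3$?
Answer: $408848$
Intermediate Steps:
$k{\left(l \right)} = 3 + 2 l^{2}$ ($k{\left(l \right)} = \left(l^{2} + l l\right) + 3 = \left(l^{2} + l^{2}\right) + 3 = 2 l^{2} + 3 = 3 + 2 l^{2}$)
$z{\left(r,H \right)} = \left(3 + 2 H^{2}\right) \left(H + r\right)$ ($z{\left(r,H \right)} = \left(3 + 2 H^{2}\right) \left(r + H\right) = \left(3 + 2 H^{2}\right) \left(H + r\right)$)
$u = -184$ ($u = -16 + 2 \left(-84\right) = -16 - 168 = -184$)
$z{\left(-15,-7 \right)} u = \left(3 + 2 \left(-7\right)^{2}\right) \left(-7 - 15\right) \left(-184\right) = \left(3 + 2 \cdot 49\right) \left(-22\right) \left(-184\right) = \left(3 + 98\right) \left(-22\right) \left(-184\right) = 101 \left(-22\right) \left(-184\right) = \left(-2222\right) \left(-184\right) = 408848$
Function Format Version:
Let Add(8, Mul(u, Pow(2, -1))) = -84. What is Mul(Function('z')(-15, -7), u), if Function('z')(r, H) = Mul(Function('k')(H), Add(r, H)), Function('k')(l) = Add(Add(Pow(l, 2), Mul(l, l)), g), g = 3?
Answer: 408848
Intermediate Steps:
Function('k')(l) = Add(3, Mul(2, Pow(l, 2))) (Function('k')(l) = Add(Add(Pow(l, 2), Mul(l, l)), 3) = Add(Add(Pow(l, 2), Pow(l, 2)), 3) = Add(Mul(2, Pow(l, 2)), 3) = Add(3, Mul(2, Pow(l, 2))))
Function('z')(r, H) = Mul(Add(3, Mul(2, Pow(H, 2))), Add(H, r)) (Function('z')(r, H) = Mul(Add(3, Mul(2, Pow(H, 2))), Add(r, H)) = Mul(Add(3, Mul(2, Pow(H, 2))), Add(H, r)))
u = -184 (u = Add(-16, Mul(2, -84)) = Add(-16, -168) = -184)
Mul(Function('z')(-15, -7), u) = Mul(Mul(Add(3, Mul(2, Pow(-7, 2))), Add(-7, -15)), -184) = Mul(Mul(Add(3, Mul(2, 49)), -22), -184) = Mul(Mul(Add(3, 98), -22), -184) = Mul(Mul(101, -22), -184) = Mul(-2222, -184) = 408848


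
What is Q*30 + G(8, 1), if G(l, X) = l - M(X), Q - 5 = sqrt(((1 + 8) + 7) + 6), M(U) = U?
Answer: 157 + 30*sqrt(22) ≈ 297.71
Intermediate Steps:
Q = 5 + sqrt(22) (Q = 5 + sqrt(((1 + 8) + 7) + 6) = 5 + sqrt((9 + 7) + 6) = 5 + sqrt(16 + 6) = 5 + sqrt(22) ≈ 9.6904)
G(l, X) = l - X
Q*30 + G(8, 1) = (5 + sqrt(22))*30 + (8 - 1*1) = (150 + 30*sqrt(22)) + (8 - 1) = (150 + 30*sqrt(22)) + 7 = 157 + 30*sqrt(22)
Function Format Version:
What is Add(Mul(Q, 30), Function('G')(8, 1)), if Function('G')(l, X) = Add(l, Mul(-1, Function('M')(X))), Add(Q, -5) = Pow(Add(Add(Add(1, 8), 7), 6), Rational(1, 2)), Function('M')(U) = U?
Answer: Add(157, Mul(30, Pow(22, Rational(1, 2)))) ≈ 297.71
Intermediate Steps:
Q = Add(5, Pow(22, Rational(1, 2))) (Q = Add(5, Pow(Add(Add(Add(1, 8), 7), 6), Rational(1, 2))) = Add(5, Pow(Add(Add(9, 7), 6), Rational(1, 2))) = Add(5, Pow(Add(16, 6), Rational(1, 2))) = Add(5, Pow(22, Rational(1, 2))) ≈ 9.6904)
Function('G')(l, X) = Add(l, Mul(-1, X))
Add(Mul(Q, 30), Function('G')(8, 1)) = Add(Mul(Add(5, Pow(22, Rational(1, 2))), 30), Add(8, Mul(-1, 1))) = Add(Add(150, Mul(30, Pow(22, Rational(1, 2)))), Add(8, -1)) = Add(Add(150, Mul(30, Pow(22, Rational(1, 2)))), 7) = Add(157, Mul(30, Pow(22, Rational(1, 2))))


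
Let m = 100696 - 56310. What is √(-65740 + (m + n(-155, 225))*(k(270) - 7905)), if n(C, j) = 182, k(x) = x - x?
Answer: 2*I*√88093945 ≈ 18772.0*I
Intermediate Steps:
m = 44386
k(x) = 0
√(-65740 + (m + n(-155, 225))*(k(270) - 7905)) = √(-65740 + (44386 + 182)*(0 - 7905)) = √(-65740 + 44568*(-7905)) = √(-65740 - 352310040) = √(-352375780) = 2*I*√88093945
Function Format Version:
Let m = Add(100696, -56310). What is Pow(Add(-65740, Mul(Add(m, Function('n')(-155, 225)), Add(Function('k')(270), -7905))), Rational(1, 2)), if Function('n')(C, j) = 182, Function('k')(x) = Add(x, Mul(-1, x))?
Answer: Mul(2, I, Pow(88093945, Rational(1, 2))) ≈ Mul(18772., I)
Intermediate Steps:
m = 44386
Function('k')(x) = 0
Pow(Add(-65740, Mul(Add(m, Function('n')(-155, 225)), Add(Function('k')(270), -7905))), Rational(1, 2)) = Pow(Add(-65740, Mul(Add(44386, 182), Add(0, -7905))), Rational(1, 2)) = Pow(Add(-65740, Mul(44568, -7905)), Rational(1, 2)) = Pow(Add(-65740, -352310040), Rational(1, 2)) = Pow(-352375780, Rational(1, 2)) = Mul(2, I, Pow(88093945, Rational(1, 2)))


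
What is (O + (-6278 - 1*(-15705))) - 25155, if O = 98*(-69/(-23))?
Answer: -15434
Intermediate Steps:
O = 294 (O = 98*(-69*(-1/23)) = 98*3 = 294)
(O + (-6278 - 1*(-15705))) - 25155 = (294 + (-6278 - 1*(-15705))) - 25155 = (294 + (-6278 + 15705)) - 25155 = (294 + 9427) - 25155 = 9721 - 25155 = -15434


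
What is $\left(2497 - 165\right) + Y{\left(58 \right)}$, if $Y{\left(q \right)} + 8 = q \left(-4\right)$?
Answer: $2092$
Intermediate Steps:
$Y{\left(q \right)} = -8 - 4 q$ ($Y{\left(q \right)} = -8 + q \left(-4\right) = -8 - 4 q$)
$\left(2497 - 165\right) + Y{\left(58 \right)} = \left(2497 - 165\right) - 240 = 2332 - 240 = 2092$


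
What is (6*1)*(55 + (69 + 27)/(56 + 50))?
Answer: 17778/53 ≈ 335.43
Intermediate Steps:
(6*1)*(55 + (69 + 27)/(56 + 50)) = 6*(55 + 96/106) = 6*(55 + 96*(1/106)) = 6*(55 + 48/53) = 6*(2963/53) = 17778/53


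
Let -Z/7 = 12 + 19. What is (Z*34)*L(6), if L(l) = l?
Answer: -44268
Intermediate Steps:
Z = -217 (Z = -7*(12 + 19) = -7*31 = -217)
(Z*34)*L(6) = -217*34*6 = -7378*6 = -44268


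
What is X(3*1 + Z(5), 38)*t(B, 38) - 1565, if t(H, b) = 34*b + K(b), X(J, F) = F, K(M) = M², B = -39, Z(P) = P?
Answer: 102403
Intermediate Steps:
t(H, b) = b² + 34*b (t(H, b) = 34*b + b² = b² + 34*b)
X(3*1 + Z(5), 38)*t(B, 38) - 1565 = 38*(38*(34 + 38)) - 1565 = 38*(38*72) - 1565 = 38*2736 - 1565 = 103968 - 1565 = 102403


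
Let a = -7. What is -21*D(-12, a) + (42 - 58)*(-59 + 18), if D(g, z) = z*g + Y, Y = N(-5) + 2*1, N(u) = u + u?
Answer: -940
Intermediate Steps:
N(u) = 2*u
Y = -8 (Y = 2*(-5) + 2*1 = -10 + 2 = -8)
D(g, z) = -8 + g*z (D(g, z) = z*g - 8 = g*z - 8 = -8 + g*z)
-21*D(-12, a) + (42 - 58)*(-59 + 18) = -21*(-8 - 12*(-7)) + (42 - 58)*(-59 + 18) = -21*(-8 + 84) - 16*(-41) = -21*76 + 656 = -1596 + 656 = -940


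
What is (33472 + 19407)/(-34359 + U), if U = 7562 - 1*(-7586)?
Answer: -52879/19211 ≈ -2.7525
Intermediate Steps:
U = 15148 (U = 7562 + 7586 = 15148)
(33472 + 19407)/(-34359 + U) = (33472 + 19407)/(-34359 + 15148) = 52879/(-19211) = 52879*(-1/19211) = -52879/19211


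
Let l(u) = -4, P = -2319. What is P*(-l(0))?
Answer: -9276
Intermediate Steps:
P*(-l(0)) = -(-2319)*(-4) = -2319*4 = -9276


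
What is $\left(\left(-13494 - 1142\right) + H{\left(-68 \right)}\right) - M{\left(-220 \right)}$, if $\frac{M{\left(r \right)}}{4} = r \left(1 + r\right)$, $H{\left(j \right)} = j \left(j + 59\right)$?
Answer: $-206744$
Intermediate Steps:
$H{\left(j \right)} = j \left(59 + j\right)$
$M{\left(r \right)} = 4 r \left(1 + r\right)$
$\left(\left(-13494 - 1142\right) + H{\left(-68 \right)}\right) - M{\left(-220 \right)} = \left(\left(-13494 - 1142\right) - 68 \left(59 - 68\right)\right) - 4 \left(-220\right) \left(1 - 220\right) = \left(\left(-13494 - 1142\right) - -612\right) - 4 \left(-220\right) \left(-219\right) = \left(\left(-13494 - 1142\right) + 612\right) - 192720 = \left(-14636 + 612\right) - 192720 = -14024 - 192720 = -206744$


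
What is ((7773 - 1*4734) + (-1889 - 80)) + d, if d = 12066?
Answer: 13136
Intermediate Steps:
((7773 - 1*4734) + (-1889 - 80)) + d = ((7773 - 1*4734) + (-1889 - 80)) + 12066 = ((7773 - 4734) - 1969) + 12066 = (3039 - 1969) + 12066 = 1070 + 12066 = 13136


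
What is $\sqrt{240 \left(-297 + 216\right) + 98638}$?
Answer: $\sqrt{79198} \approx 281.42$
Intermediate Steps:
$\sqrt{240 \left(-297 + 216\right) + 98638} = \sqrt{240 \left(-81\right) + 98638} = \sqrt{-19440 + 98638} = \sqrt{79198}$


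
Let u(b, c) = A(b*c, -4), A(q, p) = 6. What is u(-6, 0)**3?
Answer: 216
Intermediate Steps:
u(b, c) = 6
u(-6, 0)**3 = 6**3 = 216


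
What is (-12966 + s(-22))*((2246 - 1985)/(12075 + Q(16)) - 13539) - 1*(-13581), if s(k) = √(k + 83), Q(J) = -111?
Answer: 350066584449/1994 - 53993445*√61/3988 ≈ 1.7545e+8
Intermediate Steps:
s(k) = √(83 + k)
(-12966 + s(-22))*((2246 - 1985)/(12075 + Q(16)) - 13539) - 1*(-13581) = (-12966 + √(83 - 22))*((2246 - 1985)/(12075 - 111) - 13539) - 1*(-13581) = (-12966 + √61)*(261/11964 - 13539) + 13581 = (-12966 + √61)*(261*(1/11964) - 13539) + 13581 = (-12966 + √61)*(87/3988 - 13539) + 13581 = (-12966 + √61)*(-53993445/3988) + 13581 = (350039503935/1994 - 53993445*√61/3988) + 13581 = 350066584449/1994 - 53993445*√61/3988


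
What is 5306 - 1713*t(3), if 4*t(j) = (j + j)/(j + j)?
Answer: 19511/4 ≈ 4877.8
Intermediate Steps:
t(j) = ¼ (t(j) = ((j + j)/(j + j))/4 = ((2*j)/((2*j)))/4 = ((2*j)*(1/(2*j)))/4 = (¼)*1 = ¼)
5306 - 1713*t(3) = 5306 - 1713/4 = 19511/4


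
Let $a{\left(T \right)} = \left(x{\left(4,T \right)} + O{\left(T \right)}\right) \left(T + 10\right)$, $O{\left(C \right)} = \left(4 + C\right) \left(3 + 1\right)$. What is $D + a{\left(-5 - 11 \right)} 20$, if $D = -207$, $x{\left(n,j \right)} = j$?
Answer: $7473$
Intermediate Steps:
$O{\left(C \right)} = 16 + 4 C$ ($O{\left(C \right)} = \left(4 + C\right) 4 = 16 + 4 C$)
$a{\left(T \right)} = \left(10 + T\right) \left(16 + 5 T\right)$ ($a{\left(T \right)} = \left(T + \left(16 + 4 T\right)\right) \left(T + 10\right) = \left(16 + 5 T\right) \left(10 + T\right) = \left(10 + T\right) \left(16 + 5 T\right)$)
$D + a{\left(-5 - 11 \right)} 20 = -207 + \left(160 + 5 \left(-5 - 11\right)^{2} + 66 \left(-5 - 11\right)\right) 20 = -207 + \left(160 + 5 \left(-16\right)^{2} + 66 \left(-16\right)\right) 20 = -207 + \left(160 + 5 \cdot 256 - 1056\right) 20 = -207 + \left(160 + 1280 - 1056\right) 20 = -207 + 384 \cdot 20 = -207 + 7680 = 7473$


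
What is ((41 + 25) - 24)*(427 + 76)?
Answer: 21126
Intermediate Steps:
((41 + 25) - 24)*(427 + 76) = (66 - 24)*503 = 42*503 = 21126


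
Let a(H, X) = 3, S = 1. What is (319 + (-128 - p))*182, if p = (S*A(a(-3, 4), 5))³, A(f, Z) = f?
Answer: 29848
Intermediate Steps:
p = 27 (p = (1*3)³ = 3³ = 27)
(319 + (-128 - p))*182 = (319 + (-128 - 1*27))*182 = (319 + (-128 - 27))*182 = (319 - 155)*182 = 164*182 = 29848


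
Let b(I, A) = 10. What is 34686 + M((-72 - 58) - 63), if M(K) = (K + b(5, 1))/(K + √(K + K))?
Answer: 2254651/65 + 61*I*√386/12545 ≈ 34687.0 + 0.095533*I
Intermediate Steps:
M(K) = (10 + K)/(K + √2*√K) (M(K) = (K + 10)/(K + √(K + K)) = (10 + K)/(K + √(2*K)) = (10 + K)/(K + √2*√K))
34686 + M((-72 - 58) - 63) = 34686 + (10 + ((-72 - 58) - 63))/(((-72 - 58) - 63) + √2*√((-72 - 58) - 63)) = 34686 + (10 + (-130 - 63))/((-130 - 63) + √2*√(-130 - 63)) = 34686 + (10 - 193)/(-193 + √2*√(-193)) = 34686 - 183/(-193 + √2*(I*√193)) = 34686 - 183/(-193 + I*√386)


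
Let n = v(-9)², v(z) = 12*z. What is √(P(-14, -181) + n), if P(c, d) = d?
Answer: √11483 ≈ 107.16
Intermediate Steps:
n = 11664 (n = (12*(-9))² = (-108)² = 11664)
√(P(-14, -181) + n) = √(-181 + 11664) = √11483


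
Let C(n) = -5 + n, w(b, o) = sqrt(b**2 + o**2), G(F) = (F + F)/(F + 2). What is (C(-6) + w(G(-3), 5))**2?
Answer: (11 - sqrt(61))**2 ≈ 10.174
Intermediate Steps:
G(F) = 2*F/(2 + F) (G(F) = (2*F)/(2 + F) = 2*F/(2 + F))
(C(-6) + w(G(-3), 5))**2 = ((-5 - 6) + sqrt((2*(-3)/(2 - 3))**2 + 5**2))**2 = (-11 + sqrt((2*(-3)/(-1))**2 + 25))**2 = (-11 + sqrt((2*(-3)*(-1))**2 + 25))**2 = (-11 + sqrt(6**2 + 25))**2 = (-11 + sqrt(36 + 25))**2 = (-11 + sqrt(61))**2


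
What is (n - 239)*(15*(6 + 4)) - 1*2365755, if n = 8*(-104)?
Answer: -2526405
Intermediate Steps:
n = -832
(n - 239)*(15*(6 + 4)) - 1*2365755 = (-832 - 239)*(15*(6 + 4)) - 1*2365755 = -16065*10 - 2365755 = -1071*150 - 2365755 = -160650 - 2365755 = -2526405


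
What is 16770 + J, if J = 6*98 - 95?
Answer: 17263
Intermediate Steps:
J = 493 (J = 588 - 95 = 493)
16770 + J = 16770 + 493 = 17263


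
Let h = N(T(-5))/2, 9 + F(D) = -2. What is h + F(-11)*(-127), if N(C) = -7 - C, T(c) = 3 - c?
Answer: 2779/2 ≈ 1389.5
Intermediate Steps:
F(D) = -11 (F(D) = -9 - 2 = -11)
h = -15/2 (h = (-7 - (3 - 1*(-5)))/2 = (-7 - (3 + 5))*(½) = (-7 - 1*8)*(½) = (-7 - 8)*(½) = -15*½ = -15/2 ≈ -7.5000)
h + F(-11)*(-127) = -15/2 - 11*(-127) = -15/2 + 1397 = 2779/2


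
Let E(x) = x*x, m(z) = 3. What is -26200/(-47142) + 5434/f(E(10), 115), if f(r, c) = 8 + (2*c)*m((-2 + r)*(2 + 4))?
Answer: 68614307/8226279 ≈ 8.3409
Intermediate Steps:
E(x) = x²
f(r, c) = 8 + 6*c (f(r, c) = 8 + (2*c)*3 = 8 + 6*c)
-26200/(-47142) + 5434/f(E(10), 115) = -26200/(-47142) + 5434/(8 + 6*115) = -26200*(-1/47142) + 5434/(8 + 690) = 13100/23571 + 5434/698 = 13100/23571 + 5434*(1/698) = 13100/23571 + 2717/349 = 68614307/8226279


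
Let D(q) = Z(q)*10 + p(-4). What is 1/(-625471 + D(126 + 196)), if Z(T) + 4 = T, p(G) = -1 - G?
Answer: -1/622288 ≈ -1.6070e-6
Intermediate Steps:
Z(T) = -4 + T
D(q) = -37 + 10*q (D(q) = (-4 + q)*10 + (-1 - 1*(-4)) = (-40 + 10*q) + (-1 + 4) = (-40 + 10*q) + 3 = -37 + 10*q)
1/(-625471 + D(126 + 196)) = 1/(-625471 + (-37 + 10*(126 + 196))) = 1/(-625471 + (-37 + 10*322)) = 1/(-625471 + (-37 + 3220)) = 1/(-625471 + 3183) = 1/(-622288) = -1/622288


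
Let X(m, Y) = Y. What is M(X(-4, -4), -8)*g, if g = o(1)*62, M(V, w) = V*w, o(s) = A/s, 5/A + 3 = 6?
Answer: 9920/3 ≈ 3306.7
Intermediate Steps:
A = 5/3 (A = 5/(-3 + 6) = 5/3 ≈ 1.6667)
o(s) = 5/(3*s)
g = 310/3 (g = ((5/3)/1)*62 = ((5/3)*1)*62 = (5/3)*62 = 310/3 ≈ 103.33)
M(X(-4, -4), -8)*g = -4*(-8)*(310/3) = 32*(310/3) = 9920/3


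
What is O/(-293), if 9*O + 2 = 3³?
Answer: -25/2637 ≈ -0.0094805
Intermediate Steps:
O = 25/9 (O = -2/9 + (⅑)*3³ = -2/9 + (⅑)*27 = -2/9 + 3 = 25/9 ≈ 2.7778)
O/(-293) = (25/9)/(-293) = (25/9)*(-1/293) = -25/2637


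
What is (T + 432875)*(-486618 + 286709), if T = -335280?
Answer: -19510118855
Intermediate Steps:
(T + 432875)*(-486618 + 286709) = (-335280 + 432875)*(-486618 + 286709) = 97595*(-199909) = -19510118855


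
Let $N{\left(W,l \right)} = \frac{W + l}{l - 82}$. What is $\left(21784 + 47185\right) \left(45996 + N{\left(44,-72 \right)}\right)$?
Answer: $\frac{34895417302}{11} \approx 3.1723 \cdot 10^{9}$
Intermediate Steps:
$N{\left(W,l \right)} = \frac{W + l}{-82 + l}$
$\left(21784 + 47185\right) \left(45996 + N{\left(44,-72 \right)}\right) = \left(21784 + 47185\right) \left(45996 + \frac{44 - 72}{-82 - 72}\right) = 68969 \left(45996 + \frac{1}{-154} \left(-28\right)\right) = 68969 \left(45996 - - \frac{2}{11}\right) = 68969 \left(45996 + \frac{2}{11}\right) = 68969 \cdot \frac{505958}{11} = \frac{34895417302}{11}$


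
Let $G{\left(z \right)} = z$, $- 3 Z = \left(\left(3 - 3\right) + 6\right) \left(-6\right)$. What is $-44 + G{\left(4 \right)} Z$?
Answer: $4$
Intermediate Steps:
$Z = 12$ ($Z = - \frac{\left(\left(3 - 3\right) + 6\right) \left(-6\right)}{3} = - \frac{\left(0 + 6\right) \left(-6\right)}{3} = - \frac{6 \left(-6\right)}{3} = \left(- \frac{1}{3}\right) \left(-36\right) = 12$)
$-44 + G{\left(4 \right)} Z = -44 + 4 \cdot 12 = -44 + 48 = 4$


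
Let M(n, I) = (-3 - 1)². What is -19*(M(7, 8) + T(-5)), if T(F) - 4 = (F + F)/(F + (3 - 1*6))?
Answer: -1615/4 ≈ -403.75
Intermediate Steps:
T(F) = 4 + 2*F/(-3 + F) (T(F) = 4 + (F + F)/(F + (3 - 1*6)) = 4 + (2*F)/(F + (3 - 6)) = 4 + (2*F)/(F - 3) = 4 + (2*F)/(-3 + F) = 4 + 2*F/(-3 + F))
M(n, I) = 16 (M(n, I) = (-4)² = 16)
-19*(M(7, 8) + T(-5)) = -19*(16 + 6*(-2 - 5)/(-3 - 5)) = -19*(16 + 6*(-7)/(-8)) = -19*(16 + 6*(-⅛)*(-7)) = -19*(16 + 21/4) = -19*85/4 = -1615/4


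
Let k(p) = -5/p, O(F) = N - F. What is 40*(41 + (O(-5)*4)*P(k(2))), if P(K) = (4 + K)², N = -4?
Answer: 2000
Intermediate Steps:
O(F) = -4 - F
40*(41 + (O(-5)*4)*P(k(2))) = 40*(41 + ((-4 - 1*(-5))*4)*(4 - 5/2)²) = 40*(41 + ((-4 + 5)*4)*(4 - 5*½)²) = 40*(41 + (1*4)*(4 - 5/2)²) = 40*(41 + 4*(3/2)²) = 40*(41 + 4*(9/4)) = 40*(41 + 9) = 40*50 = 2000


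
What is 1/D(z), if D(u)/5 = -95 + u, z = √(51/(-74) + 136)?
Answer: -74/34623 - √740962/3289185 ≈ -0.0023990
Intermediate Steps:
z = √740962/74 (z = √(51*(-1/74) + 136) = √(-51/74 + 136) = √(10013/74) = √740962/74 ≈ 11.632)
D(u) = -475 + 5*u (D(u) = 5*(-95 + u) = -475 + 5*u)
1/D(z) = 1/(-475 + 5*(√740962/74)) = 1/(-475 + 5*√740962/74)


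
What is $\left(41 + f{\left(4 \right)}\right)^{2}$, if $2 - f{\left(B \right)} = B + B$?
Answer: $1225$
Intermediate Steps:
$f{\left(B \right)} = 2 - 2 B$ ($f{\left(B \right)} = 2 - \left(B + B\right) = 2 - 2 B$)
$\left(41 + f{\left(4 \right)}\right)^{2} = \left(41 + \left(2 - 8\right)\right)^{2} = \left(41 - 6\right)^{2} = 35^{2} = 1225$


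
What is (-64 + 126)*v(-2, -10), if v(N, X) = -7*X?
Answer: 4340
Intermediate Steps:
(-64 + 126)*v(-2, -10) = (-64 + 126)*(-7*(-10)) = 62*70 = 4340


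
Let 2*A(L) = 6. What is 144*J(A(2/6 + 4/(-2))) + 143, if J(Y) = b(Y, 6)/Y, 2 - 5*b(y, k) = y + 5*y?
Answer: -53/5 ≈ -10.600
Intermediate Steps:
b(y, k) = ⅖ - 6*y/5 (b(y, k) = ⅖ - (y + 5*y)/5 = ⅖ - 6*y/5)
A(L) = 3 (A(L) = (½)*6 = 3)
J(Y) = (⅖ - 6*Y/5)/Y
144*J(A(2/6 + 4/(-2))) + 143 = 144*((⅖)*(1 - 3*3)/3) + 143 = 144*((⅖)*(⅓)*(1 - 9)) + 143 = 144*((⅖)*(⅓)*(-8)) + 143 = 144*(-16/15) + 143 = -768/5 + 143 = -53/5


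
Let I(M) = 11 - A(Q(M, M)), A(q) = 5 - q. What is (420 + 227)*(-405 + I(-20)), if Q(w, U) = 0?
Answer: -258153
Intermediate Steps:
I(M) = 6 (I(M) = 11 - (5 - 1*0) = 11 - (5 + 0) = 11 - 1*5 = 11 - 5 = 6)
(420 + 227)*(-405 + I(-20)) = (420 + 227)*(-405 + 6) = 647*(-399) = -258153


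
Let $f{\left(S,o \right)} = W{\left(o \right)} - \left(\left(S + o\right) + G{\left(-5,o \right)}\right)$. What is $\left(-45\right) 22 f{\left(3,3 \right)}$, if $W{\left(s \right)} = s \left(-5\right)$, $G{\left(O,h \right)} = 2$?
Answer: $22770$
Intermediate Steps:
$W{\left(s \right)} = - 5 s$
$f{\left(S,o \right)} = -2 - S - 6 o$ ($f{\left(S,o \right)} = - 5 o - \left(\left(S + o\right) + 2\right) = - 5 o - \left(2 + S + o\right) = -2 - S - 6 o$)
$\left(-45\right) 22 f{\left(3,3 \right)} = \left(-45\right) 22 \left(-2 - 3 - 18\right) = - 990 \left(-2 - 3 - 18\right) = \left(-990\right) \left(-23\right) = 22770$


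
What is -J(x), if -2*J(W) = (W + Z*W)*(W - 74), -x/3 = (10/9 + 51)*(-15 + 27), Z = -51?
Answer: -91455000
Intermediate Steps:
x = -1876 (x = -3*(10/9 + 51)*(-15 + 27) = -3*(10*(⅑) + 51)*12 = -3*(10/9 + 51)*12 = -469*12/3 = -3*1876/3 = -1876)
J(W) = 25*W*(-74 + W) (J(W) = -(W - 51*W)*(W - 74)/2 = -(-50*W)*(-74 + W)/2 = -(-25)*W*(-74 + W) = 25*W*(-74 + W))
-J(x) = -25*(-1876)*(-74 - 1876) = -25*(-1876)*(-1950) = -1*91455000 = -91455000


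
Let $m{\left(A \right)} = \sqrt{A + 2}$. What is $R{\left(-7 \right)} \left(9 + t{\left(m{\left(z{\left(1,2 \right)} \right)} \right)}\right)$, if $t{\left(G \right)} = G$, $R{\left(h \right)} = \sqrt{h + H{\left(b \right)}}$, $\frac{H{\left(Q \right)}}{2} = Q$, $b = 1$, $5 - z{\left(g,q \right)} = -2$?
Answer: $12 i \sqrt{5} \approx 26.833 i$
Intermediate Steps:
$z{\left(g,q \right)} = 7$ ($z{\left(g,q \right)} = 5 - -2 = 5 + 2 = 7$)
$H{\left(Q \right)} = 2 Q$
$m{\left(A \right)} = \sqrt{2 + A}$
$R{\left(h \right)} = \sqrt{2 + h}$ ($R{\left(h \right)} = \sqrt{h + 2 \cdot 1} = \sqrt{h + 2} = \sqrt{2 + h}$)
$R{\left(-7 \right)} \left(9 + t{\left(m{\left(z{\left(1,2 \right)} \right)} \right)}\right) = \sqrt{2 - 7} \left(9 + \sqrt{2 + 7}\right) = \sqrt{-5} \left(9 + \sqrt{9}\right) = i \sqrt{5} \left(9 + 3\right) = i \sqrt{5} \cdot 12 = 12 i \sqrt{5}$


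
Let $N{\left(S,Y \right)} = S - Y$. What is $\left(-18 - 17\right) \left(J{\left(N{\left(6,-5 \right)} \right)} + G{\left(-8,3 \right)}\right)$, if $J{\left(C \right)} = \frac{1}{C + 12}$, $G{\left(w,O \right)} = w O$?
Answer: $\frac{19285}{23} \approx 838.48$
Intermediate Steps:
$G{\left(w,O \right)} = O w$
$J{\left(C \right)} = \frac{1}{12 + C}$
$\left(-18 - 17\right) \left(J{\left(N{\left(6,-5 \right)} \right)} + G{\left(-8,3 \right)}\right) = \left(-18 - 17\right) \left(\frac{1}{12 + \left(6 - -5\right)} + 3 \left(-8\right)\right) = \left(-18 - 17\right) \left(\frac{1}{12 + \left(6 + 5\right)} - 24\right) = - 35 \left(\frac{1}{12 + 11} - 24\right) = - 35 \left(\frac{1}{23} - 24\right) = \left(-35\right) \left(- \frac{551}{23}\right) = \frac{19285}{23}$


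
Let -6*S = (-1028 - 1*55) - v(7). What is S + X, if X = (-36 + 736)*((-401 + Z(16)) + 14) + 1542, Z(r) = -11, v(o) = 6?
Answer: -553753/2 ≈ -2.7688e+5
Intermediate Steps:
X = -277058 (X = (-36 + 736)*((-401 - 11) + 14) + 1542 = 700*(-412 + 14) + 1542 = 700*(-398) + 1542 = -278600 + 1542 = -277058)
S = 363/2 (S = -((-1028 - 1*55) - 1*6)/6 = -((-1028 - 55) - 6)/6 = -(-1083 - 6)/6 = -⅙*(-1089) = 363/2 ≈ 181.50)
S + X = 363/2 - 277058 = -553753/2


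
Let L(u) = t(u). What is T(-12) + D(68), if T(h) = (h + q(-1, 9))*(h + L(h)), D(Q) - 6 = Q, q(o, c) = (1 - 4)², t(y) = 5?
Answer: 95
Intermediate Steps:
q(o, c) = 9 (q(o, c) = (-3)² = 9)
D(Q) = 6 + Q
L(u) = 5
T(h) = (5 + h)*(9 + h) (T(h) = (h + 9)*(h + 5) = (9 + h)*(5 + h) = (5 + h)*(9 + h))
T(-12) + D(68) = (45 + (-12)² + 14*(-12)) + (6 + 68) = (45 + 144 - 168) + 74 = 21 + 74 = 95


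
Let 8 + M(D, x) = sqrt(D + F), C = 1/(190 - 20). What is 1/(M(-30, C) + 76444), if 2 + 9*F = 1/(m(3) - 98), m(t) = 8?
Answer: 61913160/4732394322241 - 9*I*sqrt(244810)/4732394322241 ≈ 1.3083e-5 - 9.4097e-10*I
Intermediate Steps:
C = 1/170 ≈ 0.0058824
F = -181/810 (F = -2/9 + 1/(9*(8 - 98)) = -2/9 + (1/9)/(-90) = -2/9 + (1/9)*(-1/90) = -2/9 - 1/810 = -181/810 ≈ -0.22346)
M(D, x) = -8 + sqrt(-181/810 + D) (M(D, x) = -8 + sqrt(D - 181/810) = -8 + sqrt(-181/810 + D))
1/(M(-30, C) + 76444) = 1/((-8 + sqrt(-1810 + 8100*(-30))/90) + 76444) = 1/((-8 + sqrt(-1810 - 243000)/90) + 76444) = 1/((-8 + sqrt(-244810)/90) + 76444) = 1/((-8 + (I*sqrt(244810))/90) + 76444) = 1/((-8 + I*sqrt(244810)/90) + 76444) = 1/(76436 + I*sqrt(244810)/90)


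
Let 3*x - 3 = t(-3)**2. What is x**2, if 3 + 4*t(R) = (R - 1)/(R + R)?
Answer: 231361/186624 ≈ 1.2397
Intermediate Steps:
t(R) = -3/4 + (-1 + R)/(8*R) (t(R) = -3/4 + ((R - 1)/(R + R))/4 = -3/4 + ((-1 + R)/((2*R)))/4 = -3/4 + ((-1 + R)*(1/(2*R)))/4 = -3/4 + ((-1 + R)/(2*R))/4 = -3/4 + (-1 + R)/(8*R))
x = 481/432 (x = 1 + ((1/8)*(-1 - 5*(-3))/(-3))**2/3 = 1 + ((1/8)*(-1/3)*(-1 + 15))**2/3 = 1 + ((1/8)*(-1/3)*14)**2/3 = 1 + (-7/12)**2/3 = 1 + (1/3)*(49/144) = 1 + 49/432 = 481/432 ≈ 1.1134)
x**2 = (481/432)**2 = 231361/186624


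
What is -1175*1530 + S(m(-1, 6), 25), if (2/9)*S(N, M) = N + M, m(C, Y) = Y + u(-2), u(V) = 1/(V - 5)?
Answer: -12583278/7 ≈ -1.7976e+6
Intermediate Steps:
u(V) = 1/(-5 + V)
m(C, Y) = -1/7 + Y (m(C, Y) = Y + 1/(-5 - 2) = Y + 1/(-7) = Y - 1/7 = -1/7 + Y)
S(N, M) = 9*M/2 + 9*N/2 (S(N, M) = 9*(N + M)/2 = 9*(M + N)/2 = 9*M/2 + 9*N/2)
-1175*1530 + S(m(-1, 6), 25) = -1175*1530 + ((9/2)*25 + 9*(-1/7 + 6)/2) = -1797750 + (225/2 + (9/2)*(41/7)) = -1797750 + (225/2 + 369/14) = -1797750 + 972/7 = -12583278/7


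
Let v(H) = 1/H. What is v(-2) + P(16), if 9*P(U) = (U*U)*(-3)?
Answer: -515/6 ≈ -85.833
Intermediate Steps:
P(U) = -U²/3 (P(U) = ((U*U)*(-3))/9 = (U²*(-3))/9 = (-3*U²)/9 = -U²/3)
v(-2) + P(16) = 1/(-2) - ⅓*16² = -½ - ⅓*256 = -½ - 256/3 = -515/6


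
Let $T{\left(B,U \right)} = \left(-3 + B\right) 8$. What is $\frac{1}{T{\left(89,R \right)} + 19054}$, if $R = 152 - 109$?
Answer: $\frac{1}{19742} \approx 5.0653 \cdot 10^{-5}$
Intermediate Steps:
$R = 43$
$T{\left(B,U \right)} = -24 + 8 B$
$\frac{1}{T{\left(89,R \right)} + 19054} = \frac{1}{\left(-24 + 8 \cdot 89\right) + 19054} = \frac{1}{\left(-24 + 712\right) + 19054} = \frac{1}{688 + 19054} = \frac{1}{19742}$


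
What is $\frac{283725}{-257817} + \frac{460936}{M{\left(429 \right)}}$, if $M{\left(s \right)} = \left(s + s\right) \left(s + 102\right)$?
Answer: $- \frac{1737900973}{19576818261} \approx -0.088773$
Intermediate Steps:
$M{\left(s \right)} = 2 s \left(102 + s\right)$
$\frac{283725}{-257817} + \frac{460936}{M{\left(429 \right)}} = \frac{283725}{-257817} + \frac{460936}{2 \cdot 429 \left(102 + 429\right)} = 283725 \left(- \frac{1}{257817}\right) + \frac{460936}{2 \cdot 429 \cdot 531} = - \frac{94575}{85939} + \frac{460936}{455598} = - \frac{94575}{85939} + 460936 \cdot \frac{1}{455598} = - \frac{94575}{85939} + \frac{230468}{227799} = - \frac{1737900973}{19576818261}$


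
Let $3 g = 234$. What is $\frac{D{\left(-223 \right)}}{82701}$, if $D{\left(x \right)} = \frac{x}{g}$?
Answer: $- \frac{223}{6450678} \approx -3.457 \cdot 10^{-5}$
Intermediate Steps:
$g = 78$ ($g = \frac{1}{3} \cdot 234 = 78$)
$D{\left(x \right)} = \frac{x}{78}$
$\frac{D{\left(-223 \right)}}{82701} = \frac{\frac{1}{78} \left(-223\right)}{82701} = \left(- \frac{223}{78}\right) \frac{1}{82701} = - \frac{223}{6450678}$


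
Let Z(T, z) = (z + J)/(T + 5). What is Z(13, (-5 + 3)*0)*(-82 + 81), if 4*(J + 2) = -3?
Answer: 11/72 ≈ 0.15278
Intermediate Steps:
J = -11/4 (J = -2 + (1/4)*(-3) = -2 - 3/4 = -11/4 ≈ -2.7500)
Z(T, z) = (-11/4 + z)/(5 + T) (Z(T, z) = (z - 11/4)/(T + 5) = (-11/4 + z)/(5 + T))
Z(13, (-5 + 3)*0)*(-82 + 81) = ((-11/4 + (-5 + 3)*0)/(5 + 13))*(-82 + 81) = ((-11/4 - 2*0)/18)*(-1) = ((-11/4 + 0)/18)*(-1) = ((1/18)*(-11/4))*(-1) = -11/72*(-1) = 11/72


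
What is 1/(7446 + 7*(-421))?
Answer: 1/4499 ≈ 0.00022227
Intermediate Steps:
1/(7446 + 7*(-421)) = 1/(7446 - 2947) = 1/4499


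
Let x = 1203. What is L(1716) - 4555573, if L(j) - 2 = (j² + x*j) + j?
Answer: 455149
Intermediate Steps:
L(j) = 2 + j² + 1204*j (L(j) = 2 + ((j² + 1203*j) + j) = 2 + (j² + 1204*j) = 2 + j² + 1204*j)
L(1716) - 4555573 = (2 + 1716² + 1204*1716) - 4555573 = (2 + 2944656 + 2066064) - 4555573 = 5010722 - 4555573 = 455149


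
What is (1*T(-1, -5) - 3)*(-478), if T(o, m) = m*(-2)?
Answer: -3346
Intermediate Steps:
T(o, m) = -2*m
(1*T(-1, -5) - 3)*(-478) = (1*(-2*(-5)) - 3)*(-478) = (1*10 - 3)*(-478) = (10 - 3)*(-478) = 7*(-478) = -3346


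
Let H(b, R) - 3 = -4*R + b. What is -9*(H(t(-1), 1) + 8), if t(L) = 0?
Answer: -63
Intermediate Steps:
H(b, R) = 3 + b - 4*R (H(b, R) = 3 + (-4*R + b) = 3 + (b - 4*R) = 3 + b - 4*R)
-9*(H(t(-1), 1) + 8) = -9*((3 + 0 - 4*1) + 8) = -9*((3 + 0 - 4) + 8) = -9*(-1 + 8) = -9*7 = -63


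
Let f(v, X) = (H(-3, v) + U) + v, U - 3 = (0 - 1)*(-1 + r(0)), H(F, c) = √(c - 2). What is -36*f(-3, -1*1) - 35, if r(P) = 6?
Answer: 145 - 36*I*√5 ≈ 145.0 - 80.498*I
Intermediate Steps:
H(F, c) = √(-2 + c)
U = -2 (U = 3 + (0 - 1)*(-1 + 6) = 3 - 1*5 = 3 - 5 = -2)
f(v, X) = -2 + v + √(-2 + v) (f(v, X) = (√(-2 + v) - 2) + v = (-2 + √(-2 + v)) + v = -2 + v + √(-2 + v))
-36*f(-3, -1*1) - 35 = -36*(-2 - 3 + √(-2 - 3)) - 35 = -36*(-2 - 3 + √(-5)) - 35 = -36*(-2 - 3 + I*√5) - 35 = -36*(-5 + I*√5) - 35 = (180 - 36*I*√5) - 35 = 145 - 36*I*√5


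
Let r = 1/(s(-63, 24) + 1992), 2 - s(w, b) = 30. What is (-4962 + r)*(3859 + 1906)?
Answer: -56182040755/1964 ≈ -2.8606e+7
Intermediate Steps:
s(w, b) = -28 (s(w, b) = 2 - 1*30 = 2 - 30 = -28)
r = 1/1964 (r = 1/(-28 + 1992) = 1/1964 ≈ 0.00050917)
(-4962 + r)*(3859 + 1906) = (-4962 + 1/1964)*(3859 + 1906) = -9745367/1964*5765 = -56182040755/1964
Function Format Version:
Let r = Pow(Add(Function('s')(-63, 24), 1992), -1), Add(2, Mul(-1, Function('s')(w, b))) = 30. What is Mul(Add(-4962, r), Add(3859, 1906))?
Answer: Rational(-56182040755, 1964) ≈ -2.8606e+7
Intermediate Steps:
Function('s')(w, b) = -28 (Function('s')(w, b) = Add(2, Mul(-1, 30)) = Add(2, -30) = -28)
r = Rational(1, 1964) (r = Pow(Add(-28, 1992), -1) = Pow(1964, -1) = Rational(1, 1964) ≈ 0.00050917)
Mul(Add(-4962, r), Add(3859, 1906)) = Mul(Add(-4962, Rational(1, 1964)), Add(3859, 1906)) = Mul(Rational(-9745367, 1964), 5765) = Rational(-56182040755, 1964)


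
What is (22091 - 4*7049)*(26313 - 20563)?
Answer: -35103750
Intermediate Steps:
(22091 - 4*7049)*(26313 - 20563) = (22091 - 28196)*5750 = -6105*5750 = -35103750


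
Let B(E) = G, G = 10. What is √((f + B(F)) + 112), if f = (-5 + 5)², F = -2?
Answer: √122 ≈ 11.045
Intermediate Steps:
f = 0 (f = 0² = 0)
B(E) = 10
√((f + B(F)) + 112) = √((0 + 10) + 112) = √(10 + 112) = √122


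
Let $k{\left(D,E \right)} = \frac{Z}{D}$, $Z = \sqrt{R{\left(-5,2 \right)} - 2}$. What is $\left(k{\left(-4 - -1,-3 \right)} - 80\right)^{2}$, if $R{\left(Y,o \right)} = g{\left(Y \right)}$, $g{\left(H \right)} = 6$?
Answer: $\frac{58564}{9} \approx 6507.1$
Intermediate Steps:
$R{\left(Y,o \right)} = 6$
$Z = 2$ ($Z = \sqrt{6 - 2} = \sqrt{4} = 2$)
$k{\left(D,E \right)} = \frac{2}{D}$
$\left(k{\left(-4 - -1,-3 \right)} - 80\right)^{2} = \left(\frac{2}{-4 - -1} - 80\right)^{2} = \left(\frac{2}{-4 + 1} - 80\right)^{2} = \left(\frac{2}{-3} - 80\right)^{2} = \left(2 \left(- \frac{1}{3}\right) - 80\right)^{2} = \left(- \frac{2}{3} - 80\right)^{2} = \left(- \frac{242}{3}\right)^{2} = \frac{58564}{9}$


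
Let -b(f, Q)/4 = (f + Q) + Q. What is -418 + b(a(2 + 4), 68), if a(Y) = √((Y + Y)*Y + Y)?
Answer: -962 - 4*√78 ≈ -997.33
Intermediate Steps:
a(Y) = √(Y + 2*Y²) (a(Y) = √((2*Y)*Y + Y) = √(2*Y² + Y) = √(Y + 2*Y²))
b(f, Q) = -8*Q - 4*f (b(f, Q) = -4*((f + Q) + Q) = -4*((Q + f) + Q) = -4*(f + 2*Q) = -8*Q - 4*f)
-418 + b(a(2 + 4), 68) = -418 + (-8*68 - 4*√(1 + 2*(2 + 4))*√(2 + 4)) = -418 + (-544 - 4*√6*√(1 + 2*6)) = -418 + (-544 - 4*√6*√(1 + 12)) = -418 + (-544 - 4*√78) = -962 - 4*√78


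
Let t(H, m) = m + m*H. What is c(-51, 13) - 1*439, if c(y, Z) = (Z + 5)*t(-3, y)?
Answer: 1397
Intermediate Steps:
t(H, m) = m + H*m
c(y, Z) = -2*y*(5 + Z) (c(y, Z) = (Z + 5)*(y*(1 - 3)) = (5 + Z)*(y*(-2)) = (5 + Z)*(-2*y) = -2*y*(5 + Z))
c(-51, 13) - 1*439 = -2*(-51)*(5 + 13) - 1*439 = -2*(-51)*18 - 439 = 1836 - 439 = 1397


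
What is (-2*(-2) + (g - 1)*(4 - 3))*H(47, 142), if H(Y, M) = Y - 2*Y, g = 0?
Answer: -141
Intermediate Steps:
H(Y, M) = -Y
(-2*(-2) + (g - 1)*(4 - 3))*H(47, 142) = (-2*(-2) + (0 - 1)*(4 - 3))*(-1*47) = (4 - 1*1)*(-47) = (4 - 1)*(-47) = 3*(-47) = -141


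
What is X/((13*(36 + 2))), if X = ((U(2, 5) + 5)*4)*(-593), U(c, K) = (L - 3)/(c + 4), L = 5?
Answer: -18976/741 ≈ -25.609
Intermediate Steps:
U(c, K) = 2/(4 + c) (U(c, K) = (5 - 3)/(c + 4) = 2/(4 + c))
X = -37952/3 (X = ((2/(4 + 2) + 5)*4)*(-593) = ((2/6 + 5)*4)*(-593) = ((2*(1/6) + 5)*4)*(-593) = ((1/3 + 5)*4)*(-593) = ((16/3)*4)*(-593) = (64/3)*(-593) = -37952/3 ≈ -12651.)
X/((13*(36 + 2))) = -37952*1/(13*(36 + 2))/3 = -37952/(3*(13*38)) = -37952/3/494 = -37952/3*1/494 = -18976/741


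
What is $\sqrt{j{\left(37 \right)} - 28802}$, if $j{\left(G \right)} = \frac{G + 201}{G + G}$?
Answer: $\frac{9 i \sqrt{486735}}{37} \approx 169.7 i$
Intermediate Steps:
$j{\left(G \right)} = \frac{201 + G}{2 G}$
$\sqrt{j{\left(37 \right)} - 28802} = \sqrt{\frac{201 + 37}{2 \cdot 37} - 28802} = \sqrt{\frac{1}{2} \cdot \frac{1}{37} \cdot 238 - 28802} = \sqrt{\frac{119}{37} - 28802} = \sqrt{- \frac{1065555}{37}} = \frac{9 i \sqrt{486735}}{37}$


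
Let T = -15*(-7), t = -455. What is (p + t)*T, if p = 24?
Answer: -45255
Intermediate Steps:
T = 105
(p + t)*T = (24 - 455)*105 = -431*105 = -45255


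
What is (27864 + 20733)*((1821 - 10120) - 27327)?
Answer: -1731316722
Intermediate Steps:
(27864 + 20733)*((1821 - 10120) - 27327) = 48597*(-8299 - 27327) = 48597*(-35626) = -1731316722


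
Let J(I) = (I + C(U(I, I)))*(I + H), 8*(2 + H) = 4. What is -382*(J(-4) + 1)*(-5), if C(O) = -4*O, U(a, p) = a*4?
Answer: -628390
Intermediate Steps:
H = -3/2 (H = -2 + (⅛)*4 = -2 + ½ = -3/2 ≈ -1.5000)
U(a, p) = 4*a
J(I) = -15*I*(-3/2 + I) (J(I) = (I - 16*I)*(I - 3/2) = (I - 16*I)*(-3/2 + I) = (-15*I)*(-3/2 + I) = -15*I*(-3/2 + I))
-382*(J(-4) + 1)*(-5) = -382*((15/2)*(-4)*(3 - 2*(-4)) + 1)*(-5) = -382*((15/2)*(-4)*(3 + 8) + 1)*(-5) = -382*((15/2)*(-4)*11 + 1)*(-5) = -382*(-330 + 1)*(-5) = -(-125678)*(-5) = -382*1645 = -628390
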